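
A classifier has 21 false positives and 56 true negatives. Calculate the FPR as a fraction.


FPR = FP / (FP + TN) = 21 / 77 = 3/11.

3/11


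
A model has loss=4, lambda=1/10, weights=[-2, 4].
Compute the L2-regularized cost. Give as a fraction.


L2 sq norm = sum(w^2) = 20. J = 4 + 1/10 * 20 = 6.

6


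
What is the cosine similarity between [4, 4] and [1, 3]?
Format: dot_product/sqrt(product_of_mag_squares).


dot = 16. |a|^2 = 32, |b|^2 = 10. cos = 16/sqrt(320).

16/sqrt(320)


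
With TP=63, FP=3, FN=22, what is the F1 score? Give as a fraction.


Precision = 63/66 = 21/22. Recall = 63/85 = 63/85. F1 = 2*P*R/(P+R) = 126/151.

126/151


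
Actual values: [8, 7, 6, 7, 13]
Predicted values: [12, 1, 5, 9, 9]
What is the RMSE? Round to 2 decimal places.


MSE = 14.6000. RMSE = sqrt(14.6000) = 3.82.

3.82


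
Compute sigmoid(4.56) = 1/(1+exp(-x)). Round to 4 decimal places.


sigma(4.56) = 1/(1+e^(-4.56)) = 1/(1+0.010462) = 1/1.010462 = 0.9896.

0.9896


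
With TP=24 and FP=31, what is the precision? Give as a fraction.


Precision = TP / (TP + FP) = 24 / 55 = 24/55.

24/55


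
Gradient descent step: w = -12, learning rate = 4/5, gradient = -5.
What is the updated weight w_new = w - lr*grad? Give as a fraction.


w_new = -12 - 4/5 * -5 = -12 - -4 = -8.

-8


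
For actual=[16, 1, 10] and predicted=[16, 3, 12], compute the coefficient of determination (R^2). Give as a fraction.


Mean(y) = 9. SS_res = 8. SS_tot = 114. R^2 = 1 - 8/(114) = 53/57.

53/57


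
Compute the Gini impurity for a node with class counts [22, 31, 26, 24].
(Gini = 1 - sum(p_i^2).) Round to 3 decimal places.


Total = 103. Proportions: 22/103, 31/103, 26/103, 24/103. sum(p_i^2) = 0.2542. Gini = 1 - 0.2542 = 0.7458, which rounds to 0.746.

0.746


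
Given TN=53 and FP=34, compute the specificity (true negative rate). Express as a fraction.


Specificity = TN / (TN + FP) = 53 / 87 = 53/87.

53/87


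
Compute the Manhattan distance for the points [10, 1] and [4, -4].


d = sum of absolute differences: |10-4|=6 + |1--4|=5 = 11.

11


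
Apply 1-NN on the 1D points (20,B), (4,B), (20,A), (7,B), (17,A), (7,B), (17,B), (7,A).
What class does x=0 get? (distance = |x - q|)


Distances: |20-0|=20, |4-0|=4, |20-0|=20, |7-0|=7, |17-0|=17, |7-0|=7, |17-0|=17, |7-0|=7. 1 nearest: (4,B). Counts: {'B': 1}. Majority class: B.

B


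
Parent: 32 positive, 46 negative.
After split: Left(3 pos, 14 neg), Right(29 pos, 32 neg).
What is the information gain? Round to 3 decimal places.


H(parent) = 0.9766. H(left) = 0.6723, H(right) = 0.9983. Weighted = (17/78)*0.6723 + (61/78)*0.9983 = 0.9272. IG = 0.9766 - 0.9272 = 0.0494, which rounds to 0.049.

0.049


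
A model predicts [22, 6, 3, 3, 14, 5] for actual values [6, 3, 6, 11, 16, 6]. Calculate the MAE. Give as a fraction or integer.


MAE = (1/6) * (|6-22|=16 + |3-6|=3 + |6-3|=3 + |11-3|=8 + |16-14|=2 + |6-5|=1). Sum = 33. MAE = 11/2.

11/2


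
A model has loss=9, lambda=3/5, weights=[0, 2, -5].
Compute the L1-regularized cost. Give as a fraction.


L1 norm = sum(|w|) = 7. J = 9 + 3/5 * 7 = 66/5.

66/5


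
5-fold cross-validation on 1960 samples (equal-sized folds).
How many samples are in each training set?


Each validation fold has 1960/5 = 392 samples. Training set = 1960 - 392 = 1568.

1568


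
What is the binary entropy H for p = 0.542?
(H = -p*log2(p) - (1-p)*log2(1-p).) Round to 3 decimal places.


H = -0.542*log2(0.542) - 0.458*log2(0.458) = 0.995.

0.995


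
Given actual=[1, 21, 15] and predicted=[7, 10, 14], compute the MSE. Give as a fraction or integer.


MSE = (1/3) * ((1-7)^2=36 + (21-10)^2=121 + (15-14)^2=1). Sum = 158. MSE = 158/3.

158/3


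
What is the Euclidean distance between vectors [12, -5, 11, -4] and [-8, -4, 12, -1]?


d = sqrt(sum of squared differences). (12--8)^2=400, (-5--4)^2=1, (11-12)^2=1, (-4--1)^2=9. Sum = 411.

sqrt(411)


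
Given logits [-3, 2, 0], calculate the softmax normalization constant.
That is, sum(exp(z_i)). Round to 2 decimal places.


Denom = e^-3=0.0498 + e^2=7.3891 + e^0=1.0000. Sum = 8.4389, which rounds to 8.44.

8.44


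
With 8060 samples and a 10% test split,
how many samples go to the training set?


Test set = 8060 * 10% = 806. Training set = 8060 - 806 = 7254.

7254


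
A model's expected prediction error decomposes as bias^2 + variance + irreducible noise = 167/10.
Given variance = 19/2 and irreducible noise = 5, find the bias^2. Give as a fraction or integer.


Total error = bias^2 + variance + irreducible noise. So bias^2 = 167/10 - 19/2 - 5 = 11/5.

11/5


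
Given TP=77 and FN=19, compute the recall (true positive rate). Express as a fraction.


Recall = TP / (TP + FN) = 77 / 96 = 77/96.

77/96


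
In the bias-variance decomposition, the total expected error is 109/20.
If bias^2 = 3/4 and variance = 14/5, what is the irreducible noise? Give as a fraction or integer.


Total error = bias^2 + variance + irreducible noise. So irreducible noise = 109/20 - 3/4 - 14/5 = 19/10.

19/10


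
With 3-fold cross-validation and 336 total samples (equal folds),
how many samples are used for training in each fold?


Each validation fold has 336/3 = 112 samples. Training set = 336 - 112 = 224.

224


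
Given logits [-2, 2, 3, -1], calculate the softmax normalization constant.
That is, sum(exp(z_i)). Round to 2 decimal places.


Denom = e^-2=0.1353 + e^2=7.3891 + e^3=20.0855 + e^-1=0.3679. Sum = 27.9778, which rounds to 27.98.

27.98


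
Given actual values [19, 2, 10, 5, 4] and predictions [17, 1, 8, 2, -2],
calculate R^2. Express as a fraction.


Mean(y) = 8. SS_res = 54. SS_tot = 186. R^2 = 1 - 54/(186) = 22/31.

22/31


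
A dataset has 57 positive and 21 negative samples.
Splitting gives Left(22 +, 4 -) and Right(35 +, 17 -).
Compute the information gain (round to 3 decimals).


H(parent) = 0.8404. H(left) = 0.6194, H(right) = 0.9118. Weighted = (26/78)*0.6194 + (52/78)*0.9118 = 0.8143. IG = 0.8404 - 0.8143 = 0.0261, which rounds to 0.026.

0.026


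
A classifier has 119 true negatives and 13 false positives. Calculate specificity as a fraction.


Specificity = TN / (TN + FP) = 119 / 132 = 119/132.

119/132


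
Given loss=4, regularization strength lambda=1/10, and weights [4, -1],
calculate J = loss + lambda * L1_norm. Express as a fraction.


L1 norm = sum(|w|) = 5. J = 4 + 1/10 * 5 = 9/2.

9/2


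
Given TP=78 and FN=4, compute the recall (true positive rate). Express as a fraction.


Recall = TP / (TP + FN) = 78 / 82 = 39/41.

39/41


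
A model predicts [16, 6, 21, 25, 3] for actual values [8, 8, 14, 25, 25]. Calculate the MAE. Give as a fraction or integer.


MAE = (1/5) * (|8-16|=8 + |8-6|=2 + |14-21|=7 + |25-25|=0 + |25-3|=22). Sum = 39. MAE = 39/5.

39/5


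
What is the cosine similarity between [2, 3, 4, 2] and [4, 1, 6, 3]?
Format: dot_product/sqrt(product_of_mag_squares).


dot = 41. |a|^2 = 33, |b|^2 = 62. cos = 41/sqrt(2046).

41/sqrt(2046)


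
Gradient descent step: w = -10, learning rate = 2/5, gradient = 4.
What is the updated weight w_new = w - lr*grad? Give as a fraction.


w_new = -10 - 2/5 * 4 = -10 - 8/5 = -58/5.

-58/5


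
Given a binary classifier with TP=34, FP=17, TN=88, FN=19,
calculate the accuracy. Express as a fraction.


Accuracy = (TP + TN) / (TP + TN + FP + FN) = (34 + 88) / 158 = 61/79.

61/79


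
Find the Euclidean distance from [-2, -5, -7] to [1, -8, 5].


d = sqrt(sum of squared differences). (-2-1)^2=9, (-5--8)^2=9, (-7-5)^2=144. Sum = 162.

sqrt(162)


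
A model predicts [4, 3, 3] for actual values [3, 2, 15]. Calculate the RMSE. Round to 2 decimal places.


MSE = 48.6667. RMSE = sqrt(48.6667) = 6.98.

6.98


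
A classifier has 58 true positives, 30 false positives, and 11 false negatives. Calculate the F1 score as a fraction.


Precision = 58/88 = 29/44. Recall = 58/69 = 58/69. F1 = 2*P*R/(P+R) = 116/157.

116/157


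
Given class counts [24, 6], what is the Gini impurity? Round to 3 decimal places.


Total = 30. Proportions: 24/30, 6/30. sum(p_i^2) = 0.6800. Gini = 1 - 0.6800 = 0.3200, which rounds to 0.320.

0.320


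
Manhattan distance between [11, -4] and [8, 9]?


d = sum of absolute differences: |11-8|=3 + |-4-9|=13 = 16.

16


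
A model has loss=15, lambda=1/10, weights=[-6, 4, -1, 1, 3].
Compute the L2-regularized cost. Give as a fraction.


L2 sq norm = sum(w^2) = 63. J = 15 + 1/10 * 63 = 213/10.

213/10


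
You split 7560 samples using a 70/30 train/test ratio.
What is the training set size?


Test set = 7560 * 30% = 2268. Training set = 7560 - 2268 = 5292.

5292


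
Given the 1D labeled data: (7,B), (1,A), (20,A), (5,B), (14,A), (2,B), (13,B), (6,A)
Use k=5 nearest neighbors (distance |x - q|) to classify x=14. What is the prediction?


Distances: |7-14|=7, |1-14|=13, |20-14|=6, |5-14|=9, |14-14|=0, |2-14|=12, |13-14|=1, |6-14|=8. 5 nearest: (14,A), (13,B), (20,A), (7,B), (6,A). Counts: {'A': 3, 'B': 2}. Majority class: A.

A


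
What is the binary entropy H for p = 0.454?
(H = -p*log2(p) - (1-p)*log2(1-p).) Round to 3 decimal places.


H = -0.454*log2(0.454) - 0.546*log2(0.546) = 0.994.

0.994


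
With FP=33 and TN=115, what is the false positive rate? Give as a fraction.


FPR = FP / (FP + TN) = 33 / 148 = 33/148.

33/148


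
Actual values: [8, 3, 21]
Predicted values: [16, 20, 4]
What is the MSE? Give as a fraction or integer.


MSE = (1/3) * ((8-16)^2=64 + (3-20)^2=289 + (21-4)^2=289). Sum = 642. MSE = 214.

214


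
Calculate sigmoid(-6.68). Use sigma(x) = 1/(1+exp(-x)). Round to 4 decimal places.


sigma(-6.68) = 1/(1+e^(6.68)) = 1/(1+796.319112) = 1/797.319112 = 0.0013.

0.0013


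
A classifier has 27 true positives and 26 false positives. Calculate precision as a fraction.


Precision = TP / (TP + FP) = 27 / 53 = 27/53.

27/53


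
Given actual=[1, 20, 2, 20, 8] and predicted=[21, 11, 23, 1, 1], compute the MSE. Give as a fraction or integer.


MSE = (1/5) * ((1-21)^2=400 + (20-11)^2=81 + (2-23)^2=441 + (20-1)^2=361 + (8-1)^2=49). Sum = 1332. MSE = 1332/5.

1332/5


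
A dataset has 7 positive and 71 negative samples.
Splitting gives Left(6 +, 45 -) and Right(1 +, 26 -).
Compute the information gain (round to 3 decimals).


H(parent) = 0.4356. H(left) = 0.5226, H(right) = 0.2285. Weighted = (51/78)*0.5226 + (27/78)*0.2285 = 0.4208. IG = 0.4356 - 0.4208 = 0.0148, which rounds to 0.015.

0.015


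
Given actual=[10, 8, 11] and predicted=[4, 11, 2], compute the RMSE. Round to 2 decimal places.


MSE = 42.0000. RMSE = sqrt(42.0000) = 6.48.

6.48


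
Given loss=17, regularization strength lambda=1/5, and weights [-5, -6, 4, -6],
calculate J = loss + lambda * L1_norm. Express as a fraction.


L1 norm = sum(|w|) = 21. J = 17 + 1/5 * 21 = 106/5.

106/5


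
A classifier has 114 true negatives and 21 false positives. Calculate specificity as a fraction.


Specificity = TN / (TN + FP) = 114 / 135 = 38/45.

38/45


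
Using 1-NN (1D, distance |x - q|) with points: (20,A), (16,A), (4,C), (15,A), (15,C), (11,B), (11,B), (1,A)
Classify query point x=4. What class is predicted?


Distances: |20-4|=16, |16-4|=12, |4-4|=0, |15-4|=11, |15-4|=11, |11-4|=7, |11-4|=7, |1-4|=3. 1 nearest: (4,C). Counts: {'C': 1}. Majority class: C.

C


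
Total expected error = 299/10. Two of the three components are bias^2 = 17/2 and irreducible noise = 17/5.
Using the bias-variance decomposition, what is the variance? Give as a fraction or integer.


Total error = bias^2 + variance + irreducible noise. So variance = 299/10 - 17/2 - 17/5 = 18.

18


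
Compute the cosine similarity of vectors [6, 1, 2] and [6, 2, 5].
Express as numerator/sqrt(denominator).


dot = 48. |a|^2 = 41, |b|^2 = 65. cos = 48/sqrt(2665).

48/sqrt(2665)


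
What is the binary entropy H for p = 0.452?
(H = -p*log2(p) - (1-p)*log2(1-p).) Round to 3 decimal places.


H = -0.452*log2(0.452) - 0.548*log2(0.548) = 0.993.

0.993


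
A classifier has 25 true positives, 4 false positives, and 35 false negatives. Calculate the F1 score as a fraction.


Precision = 25/29 = 25/29. Recall = 25/60 = 5/12. F1 = 2*P*R/(P+R) = 50/89.

50/89


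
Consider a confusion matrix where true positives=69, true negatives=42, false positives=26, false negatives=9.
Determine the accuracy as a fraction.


Accuracy = (TP + TN) / (TP + TN + FP + FN) = (69 + 42) / 146 = 111/146.

111/146


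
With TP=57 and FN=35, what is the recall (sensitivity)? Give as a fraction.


Recall = TP / (TP + FN) = 57 / 92 = 57/92.

57/92


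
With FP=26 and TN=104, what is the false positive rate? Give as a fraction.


FPR = FP / (FP + TN) = 26 / 130 = 1/5.

1/5


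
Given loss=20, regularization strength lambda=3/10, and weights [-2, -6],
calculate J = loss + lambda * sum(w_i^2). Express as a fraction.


L2 sq norm = sum(w^2) = 40. J = 20 + 3/10 * 40 = 32.

32


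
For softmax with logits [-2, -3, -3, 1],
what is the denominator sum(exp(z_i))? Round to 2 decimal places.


Denom = e^-2=0.1353 + e^-3=0.0498 + e^-3=0.0498 + e^1=2.7183. Sum = 2.9532, which rounds to 2.95.

2.95


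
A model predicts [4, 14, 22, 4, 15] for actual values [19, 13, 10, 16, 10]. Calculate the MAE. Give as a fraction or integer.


MAE = (1/5) * (|19-4|=15 + |13-14|=1 + |10-22|=12 + |16-4|=12 + |10-15|=5). Sum = 45. MAE = 9.

9


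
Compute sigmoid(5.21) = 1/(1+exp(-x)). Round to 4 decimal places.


sigma(5.21) = 1/(1+e^(-5.21)) = 1/(1+0.005462) = 1/1.005462 = 0.9946.

0.9946


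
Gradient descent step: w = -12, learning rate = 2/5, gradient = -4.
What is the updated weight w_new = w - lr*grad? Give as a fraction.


w_new = -12 - 2/5 * -4 = -12 - -8/5 = -52/5.

-52/5


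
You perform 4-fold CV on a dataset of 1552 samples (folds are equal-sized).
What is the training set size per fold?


Each validation fold has 1552/4 = 388 samples. Training set = 1552 - 388 = 1164.

1164


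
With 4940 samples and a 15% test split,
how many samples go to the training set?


Test set = 4940 * 15% = 741. Training set = 4940 - 741 = 4199.

4199


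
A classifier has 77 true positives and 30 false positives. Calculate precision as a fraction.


Precision = TP / (TP + FP) = 77 / 107 = 77/107.

77/107


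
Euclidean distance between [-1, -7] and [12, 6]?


d = sqrt(sum of squared differences). (-1-12)^2=169, (-7-6)^2=169. Sum = 338.

sqrt(338)


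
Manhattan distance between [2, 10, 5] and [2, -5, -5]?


d = sum of absolute differences: |2-2|=0 + |10--5|=15 + |5--5|=10 = 25.

25


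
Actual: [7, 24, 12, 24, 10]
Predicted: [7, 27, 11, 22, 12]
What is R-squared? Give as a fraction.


Mean(y) = 77/5. SS_res = 18. SS_tot = 1296/5. R^2 = 1 - 18/(1296/5) = 67/72.

67/72


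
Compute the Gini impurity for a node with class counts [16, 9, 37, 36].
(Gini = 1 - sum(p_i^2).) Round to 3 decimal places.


Total = 98. Proportions: 16/98, 9/98, 37/98, 36/98. sum(p_i^2) = 0.3126. Gini = 1 - 0.3126 = 0.6874, which rounds to 0.687.

0.687


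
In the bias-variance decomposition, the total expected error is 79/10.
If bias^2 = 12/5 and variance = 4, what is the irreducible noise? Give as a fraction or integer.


Total error = bias^2 + variance + irreducible noise. So irreducible noise = 79/10 - 12/5 - 4 = 3/2.

3/2


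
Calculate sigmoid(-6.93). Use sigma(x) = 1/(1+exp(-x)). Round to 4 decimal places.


sigma(-6.93) = 1/(1+e^(6.93)) = 1/(1+1022.493980) = 1/1023.493980 = 0.0010.

0.0010


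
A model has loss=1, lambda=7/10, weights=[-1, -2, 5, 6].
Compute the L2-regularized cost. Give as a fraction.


L2 sq norm = sum(w^2) = 66. J = 1 + 7/10 * 66 = 236/5.

236/5


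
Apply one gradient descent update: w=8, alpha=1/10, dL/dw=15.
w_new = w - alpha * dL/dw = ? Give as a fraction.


w_new = 8 - 1/10 * 15 = 8 - 3/2 = 13/2.

13/2


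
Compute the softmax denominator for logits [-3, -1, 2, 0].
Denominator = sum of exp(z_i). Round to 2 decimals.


Denom = e^-3=0.0498 + e^-1=0.3679 + e^2=7.3891 + e^0=1.0000. Sum = 8.8068, which rounds to 8.81.

8.81


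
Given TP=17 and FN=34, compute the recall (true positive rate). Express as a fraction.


Recall = TP / (TP + FN) = 17 / 51 = 1/3.

1/3


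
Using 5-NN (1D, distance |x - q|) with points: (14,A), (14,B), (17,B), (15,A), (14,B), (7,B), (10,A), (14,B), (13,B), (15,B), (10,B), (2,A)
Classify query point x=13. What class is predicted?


Distances: |14-13|=1, |14-13|=1, |17-13|=4, |15-13|=2, |14-13|=1, |7-13|=6, |10-13|=3, |14-13|=1, |13-13|=0, |15-13|=2, |10-13|=3, |2-13|=11. 5 nearest: (13,B), (14,A), (14,B), (14,B), (14,B). Counts: {'B': 4, 'A': 1}. Majority class: B.

B


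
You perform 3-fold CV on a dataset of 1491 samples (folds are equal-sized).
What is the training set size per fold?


Each validation fold has 1491/3 = 497 samples. Training set = 1491 - 497 = 994.

994


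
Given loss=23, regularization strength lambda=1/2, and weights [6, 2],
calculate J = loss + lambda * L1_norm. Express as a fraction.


L1 norm = sum(|w|) = 8. J = 23 + 1/2 * 8 = 27.

27


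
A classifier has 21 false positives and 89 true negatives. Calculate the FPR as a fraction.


FPR = FP / (FP + TN) = 21 / 110 = 21/110.

21/110


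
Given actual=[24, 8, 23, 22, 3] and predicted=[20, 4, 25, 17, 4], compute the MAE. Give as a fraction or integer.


MAE = (1/5) * (|24-20|=4 + |8-4|=4 + |23-25|=2 + |22-17|=5 + |3-4|=1). Sum = 16. MAE = 16/5.

16/5


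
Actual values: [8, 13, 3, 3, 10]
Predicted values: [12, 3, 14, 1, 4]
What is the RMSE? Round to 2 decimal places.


MSE = 55.4000. RMSE = sqrt(55.4000) = 7.44.

7.44


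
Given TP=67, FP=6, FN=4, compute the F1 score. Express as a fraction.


Precision = 67/73 = 67/73. Recall = 67/71 = 67/71. F1 = 2*P*R/(P+R) = 67/72.

67/72


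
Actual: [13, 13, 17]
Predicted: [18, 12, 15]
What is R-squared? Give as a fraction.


Mean(y) = 43/3. SS_res = 30. SS_tot = 32/3. R^2 = 1 - 30/(32/3) = -29/16.

-29/16


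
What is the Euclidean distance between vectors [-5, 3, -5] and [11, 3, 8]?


d = sqrt(sum of squared differences). (-5-11)^2=256, (3-3)^2=0, (-5-8)^2=169. Sum = 425.

sqrt(425)


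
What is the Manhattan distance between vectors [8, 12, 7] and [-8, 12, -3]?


d = sum of absolute differences: |8--8|=16 + |12-12|=0 + |7--3|=10 = 26.

26


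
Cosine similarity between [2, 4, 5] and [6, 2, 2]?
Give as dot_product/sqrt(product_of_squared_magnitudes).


dot = 30. |a|^2 = 45, |b|^2 = 44. cos = 30/sqrt(1980).

30/sqrt(1980)


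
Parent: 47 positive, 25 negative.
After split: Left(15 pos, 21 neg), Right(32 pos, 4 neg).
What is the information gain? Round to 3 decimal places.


H(parent) = 0.9316. H(left) = 0.9799, H(right) = 0.5033. Weighted = (36/72)*0.9799 + (36/72)*0.5033 = 0.7416. IG = 0.9316 - 0.7416 = 0.1900, which rounds to 0.190.

0.190


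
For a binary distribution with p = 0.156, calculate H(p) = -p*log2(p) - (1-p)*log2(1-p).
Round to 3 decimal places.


H = -0.156*log2(0.156) - 0.844*log2(0.844) = 0.625.

0.625


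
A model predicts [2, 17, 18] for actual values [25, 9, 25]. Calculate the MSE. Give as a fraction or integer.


MSE = (1/3) * ((25-2)^2=529 + (9-17)^2=64 + (25-18)^2=49). Sum = 642. MSE = 214.

214


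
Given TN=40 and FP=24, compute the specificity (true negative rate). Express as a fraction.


Specificity = TN / (TN + FP) = 40 / 64 = 5/8.

5/8


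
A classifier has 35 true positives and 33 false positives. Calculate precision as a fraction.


Precision = TP / (TP + FP) = 35 / 68 = 35/68.

35/68


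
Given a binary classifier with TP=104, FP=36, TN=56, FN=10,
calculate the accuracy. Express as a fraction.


Accuracy = (TP + TN) / (TP + TN + FP + FN) = (104 + 56) / 206 = 80/103.

80/103


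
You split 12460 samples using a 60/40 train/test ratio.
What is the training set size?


Test set = 12460 * 40% = 4984. Training set = 12460 - 4984 = 7476.

7476


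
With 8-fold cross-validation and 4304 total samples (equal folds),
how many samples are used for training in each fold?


Each validation fold has 4304/8 = 538 samples. Training set = 4304 - 538 = 3766.

3766


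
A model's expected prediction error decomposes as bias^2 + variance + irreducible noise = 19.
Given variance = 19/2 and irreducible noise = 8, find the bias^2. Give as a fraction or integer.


Total error = bias^2 + variance + irreducible noise. So bias^2 = 19 - 19/2 - 8 = 3/2.

3/2


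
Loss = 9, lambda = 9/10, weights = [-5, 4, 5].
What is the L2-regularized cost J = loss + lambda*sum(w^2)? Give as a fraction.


L2 sq norm = sum(w^2) = 66. J = 9 + 9/10 * 66 = 342/5.

342/5


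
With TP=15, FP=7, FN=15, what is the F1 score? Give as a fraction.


Precision = 15/22 = 15/22. Recall = 15/30 = 1/2. F1 = 2*P*R/(P+R) = 15/26.

15/26


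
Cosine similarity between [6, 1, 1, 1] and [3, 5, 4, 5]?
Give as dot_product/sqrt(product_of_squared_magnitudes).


dot = 32. |a|^2 = 39, |b|^2 = 75. cos = 32/sqrt(2925).

32/sqrt(2925)


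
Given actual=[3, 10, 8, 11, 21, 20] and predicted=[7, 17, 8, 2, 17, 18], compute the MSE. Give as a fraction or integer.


MSE = (1/6) * ((3-7)^2=16 + (10-17)^2=49 + (8-8)^2=0 + (11-2)^2=81 + (21-17)^2=16 + (20-18)^2=4). Sum = 166. MSE = 83/3.

83/3


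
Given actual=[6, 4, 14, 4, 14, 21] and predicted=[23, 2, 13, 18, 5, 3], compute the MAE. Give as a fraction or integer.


MAE = (1/6) * (|6-23|=17 + |4-2|=2 + |14-13|=1 + |4-18|=14 + |14-5|=9 + |21-3|=18). Sum = 61. MAE = 61/6.

61/6


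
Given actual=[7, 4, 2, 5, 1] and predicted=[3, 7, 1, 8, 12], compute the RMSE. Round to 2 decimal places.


MSE = 31.2000. RMSE = sqrt(31.2000) = 5.59.

5.59


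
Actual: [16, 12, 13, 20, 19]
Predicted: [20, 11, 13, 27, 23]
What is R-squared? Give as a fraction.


Mean(y) = 16. SS_res = 82. SS_tot = 50. R^2 = 1 - 82/(50) = -16/25.

-16/25


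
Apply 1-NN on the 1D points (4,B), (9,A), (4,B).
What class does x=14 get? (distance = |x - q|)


Distances: |4-14|=10, |9-14|=5, |4-14|=10. 1 nearest: (9,A). Counts: {'A': 1}. Majority class: A.

A


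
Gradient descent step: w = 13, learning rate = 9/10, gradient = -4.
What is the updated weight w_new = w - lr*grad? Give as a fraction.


w_new = 13 - 9/10 * -4 = 13 - -18/5 = 83/5.

83/5


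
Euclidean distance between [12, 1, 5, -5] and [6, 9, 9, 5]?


d = sqrt(sum of squared differences). (12-6)^2=36, (1-9)^2=64, (5-9)^2=16, (-5-5)^2=100. Sum = 216.

sqrt(216)


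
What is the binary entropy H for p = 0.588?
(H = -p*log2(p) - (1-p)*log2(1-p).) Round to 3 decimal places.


H = -0.588*log2(0.588) - 0.412*log2(0.412) = 0.978.

0.978


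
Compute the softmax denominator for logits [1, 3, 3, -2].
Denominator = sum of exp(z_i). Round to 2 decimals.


Denom = e^1=2.7183 + e^3=20.0855 + e^3=20.0855 + e^-2=0.1353. Sum = 43.0246, which rounds to 43.02.

43.02


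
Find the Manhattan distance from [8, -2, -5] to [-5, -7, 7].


d = sum of absolute differences: |8--5|=13 + |-2--7|=5 + |-5-7|=12 = 30.

30


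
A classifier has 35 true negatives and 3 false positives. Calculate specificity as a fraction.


Specificity = TN / (TN + FP) = 35 / 38 = 35/38.

35/38


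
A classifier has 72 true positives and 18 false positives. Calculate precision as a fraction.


Precision = TP / (TP + FP) = 72 / 90 = 4/5.

4/5


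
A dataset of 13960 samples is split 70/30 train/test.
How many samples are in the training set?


Test set = 13960 * 30% = 4188. Training set = 13960 - 4188 = 9772.

9772


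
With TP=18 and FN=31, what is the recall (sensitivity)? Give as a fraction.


Recall = TP / (TP + FN) = 18 / 49 = 18/49.

18/49


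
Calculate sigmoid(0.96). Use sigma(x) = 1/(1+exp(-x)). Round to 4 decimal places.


sigma(0.96) = 1/(1+e^(-0.96)) = 1/(1+0.382893) = 1/1.382893 = 0.7231.

0.7231


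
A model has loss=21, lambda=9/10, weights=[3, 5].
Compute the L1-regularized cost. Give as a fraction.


L1 norm = sum(|w|) = 8. J = 21 + 9/10 * 8 = 141/5.

141/5


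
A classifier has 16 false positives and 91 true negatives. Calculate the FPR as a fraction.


FPR = FP / (FP + TN) = 16 / 107 = 16/107.

16/107


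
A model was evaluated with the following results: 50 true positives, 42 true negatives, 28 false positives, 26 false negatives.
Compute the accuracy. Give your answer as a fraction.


Accuracy = (TP + TN) / (TP + TN + FP + FN) = (50 + 42) / 146 = 46/73.

46/73


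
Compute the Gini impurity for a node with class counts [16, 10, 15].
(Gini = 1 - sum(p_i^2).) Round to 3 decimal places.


Total = 41. Proportions: 16/41, 10/41, 15/41. sum(p_i^2) = 0.3456. Gini = 1 - 0.3456 = 0.6544, which rounds to 0.654.

0.654


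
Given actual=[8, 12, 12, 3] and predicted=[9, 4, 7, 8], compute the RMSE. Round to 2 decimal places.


MSE = 28.7500. RMSE = sqrt(28.7500) = 5.36.

5.36


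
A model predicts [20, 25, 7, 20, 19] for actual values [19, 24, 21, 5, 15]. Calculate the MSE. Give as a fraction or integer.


MSE = (1/5) * ((19-20)^2=1 + (24-25)^2=1 + (21-7)^2=196 + (5-20)^2=225 + (15-19)^2=16). Sum = 439. MSE = 439/5.

439/5


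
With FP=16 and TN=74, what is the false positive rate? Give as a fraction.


FPR = FP / (FP + TN) = 16 / 90 = 8/45.

8/45


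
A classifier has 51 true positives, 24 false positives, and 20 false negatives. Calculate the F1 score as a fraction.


Precision = 51/75 = 17/25. Recall = 51/71 = 51/71. F1 = 2*P*R/(P+R) = 51/73.

51/73


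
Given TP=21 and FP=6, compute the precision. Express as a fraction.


Precision = TP / (TP + FP) = 21 / 27 = 7/9.

7/9


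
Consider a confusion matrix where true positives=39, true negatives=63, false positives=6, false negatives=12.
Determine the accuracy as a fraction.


Accuracy = (TP + TN) / (TP + TN + FP + FN) = (39 + 63) / 120 = 17/20.

17/20


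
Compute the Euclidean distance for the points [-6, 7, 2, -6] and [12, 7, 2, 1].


d = sqrt(sum of squared differences). (-6-12)^2=324, (7-7)^2=0, (2-2)^2=0, (-6-1)^2=49. Sum = 373.

sqrt(373)


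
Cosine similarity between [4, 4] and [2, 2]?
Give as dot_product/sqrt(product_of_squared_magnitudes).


dot = 16. |a|^2 = 32, |b|^2 = 8. cos = 16/sqrt(256).

16/sqrt(256)


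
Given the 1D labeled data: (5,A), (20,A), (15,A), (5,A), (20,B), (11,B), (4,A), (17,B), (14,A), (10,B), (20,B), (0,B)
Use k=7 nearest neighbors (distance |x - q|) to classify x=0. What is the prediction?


Distances: |5-0|=5, |20-0|=20, |15-0|=15, |5-0|=5, |20-0|=20, |11-0|=11, |4-0|=4, |17-0|=17, |14-0|=14, |10-0|=10, |20-0|=20, |0-0|=0. 7 nearest: (0,B), (4,A), (5,A), (5,A), (10,B), (11,B), (14,A). Counts: {'B': 3, 'A': 4}. Majority class: A.

A


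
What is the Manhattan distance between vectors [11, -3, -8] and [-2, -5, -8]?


d = sum of absolute differences: |11--2|=13 + |-3--5|=2 + |-8--8|=0 = 15.

15


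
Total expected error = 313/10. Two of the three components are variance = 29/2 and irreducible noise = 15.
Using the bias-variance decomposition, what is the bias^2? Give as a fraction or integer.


Total error = bias^2 + variance + irreducible noise. So bias^2 = 313/10 - 29/2 - 15 = 9/5.

9/5


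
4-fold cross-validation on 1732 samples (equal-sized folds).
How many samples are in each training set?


Each validation fold has 1732/4 = 433 samples. Training set = 1732 - 433 = 1299.

1299


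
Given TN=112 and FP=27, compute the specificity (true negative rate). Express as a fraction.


Specificity = TN / (TN + FP) = 112 / 139 = 112/139.

112/139


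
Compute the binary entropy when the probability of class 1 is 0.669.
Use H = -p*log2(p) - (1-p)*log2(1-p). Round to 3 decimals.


H = -0.669*log2(0.669) - 0.331*log2(0.331) = 0.916.

0.916


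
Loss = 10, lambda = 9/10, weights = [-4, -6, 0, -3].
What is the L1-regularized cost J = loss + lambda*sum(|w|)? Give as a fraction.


L1 norm = sum(|w|) = 13. J = 10 + 9/10 * 13 = 217/10.

217/10


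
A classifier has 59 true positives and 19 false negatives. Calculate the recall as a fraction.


Recall = TP / (TP + FN) = 59 / 78 = 59/78.

59/78


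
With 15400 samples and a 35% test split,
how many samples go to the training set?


Test set = 15400 * 35% = 5390. Training set = 15400 - 5390 = 10010.

10010


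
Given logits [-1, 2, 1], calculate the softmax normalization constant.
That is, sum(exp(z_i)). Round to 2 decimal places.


Denom = e^-1=0.3679 + e^2=7.3891 + e^1=2.7183. Sum = 10.4753, which rounds to 10.48.

10.48


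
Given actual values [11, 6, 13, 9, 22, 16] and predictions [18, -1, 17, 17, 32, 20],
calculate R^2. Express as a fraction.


Mean(y) = 77/6. SS_res = 294. SS_tot = 953/6. R^2 = 1 - 294/(953/6) = -811/953.

-811/953


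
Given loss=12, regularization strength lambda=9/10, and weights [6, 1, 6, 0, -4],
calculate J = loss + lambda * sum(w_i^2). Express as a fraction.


L2 sq norm = sum(w^2) = 89. J = 12 + 9/10 * 89 = 921/10.

921/10


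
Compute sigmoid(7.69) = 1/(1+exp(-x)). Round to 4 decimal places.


sigma(7.69) = 1/(1+e^(-7.69)) = 1/(1+0.000457) = 1/1.000457 = 0.9995.

0.9995


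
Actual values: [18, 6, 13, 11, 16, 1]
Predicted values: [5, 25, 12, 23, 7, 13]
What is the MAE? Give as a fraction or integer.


MAE = (1/6) * (|18-5|=13 + |6-25|=19 + |13-12|=1 + |11-23|=12 + |16-7|=9 + |1-13|=12). Sum = 66. MAE = 11.

11


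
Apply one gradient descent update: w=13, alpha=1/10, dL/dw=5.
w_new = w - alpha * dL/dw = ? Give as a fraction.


w_new = 13 - 1/10 * 5 = 13 - 1/2 = 25/2.

25/2


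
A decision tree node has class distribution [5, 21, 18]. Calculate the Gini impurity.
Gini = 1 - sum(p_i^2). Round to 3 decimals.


Total = 44. Proportions: 5/44, 21/44, 18/44. sum(p_i^2) = 0.4081. Gini = 1 - 0.4081 = 0.5919, which rounds to 0.592.

0.592


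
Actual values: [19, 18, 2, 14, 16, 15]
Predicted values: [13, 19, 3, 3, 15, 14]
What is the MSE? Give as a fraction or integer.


MSE = (1/6) * ((19-13)^2=36 + (18-19)^2=1 + (2-3)^2=1 + (14-3)^2=121 + (16-15)^2=1 + (15-14)^2=1). Sum = 161. MSE = 161/6.

161/6


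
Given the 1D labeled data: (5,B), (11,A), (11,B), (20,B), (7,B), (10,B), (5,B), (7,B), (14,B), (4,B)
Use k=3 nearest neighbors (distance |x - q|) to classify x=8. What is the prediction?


Distances: |5-8|=3, |11-8|=3, |11-8|=3, |20-8|=12, |7-8|=1, |10-8|=2, |5-8|=3, |7-8|=1, |14-8|=6, |4-8|=4. 3 nearest: (7,B), (7,B), (10,B). Counts: {'B': 3}. Majority class: B.

B


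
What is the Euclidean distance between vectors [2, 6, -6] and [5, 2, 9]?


d = sqrt(sum of squared differences). (2-5)^2=9, (6-2)^2=16, (-6-9)^2=225. Sum = 250.

sqrt(250)


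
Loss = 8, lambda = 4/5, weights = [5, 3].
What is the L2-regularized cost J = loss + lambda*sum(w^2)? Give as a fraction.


L2 sq norm = sum(w^2) = 34. J = 8 + 4/5 * 34 = 176/5.

176/5


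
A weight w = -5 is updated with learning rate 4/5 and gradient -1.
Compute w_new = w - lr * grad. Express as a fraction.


w_new = -5 - 4/5 * -1 = -5 - -4/5 = -21/5.

-21/5


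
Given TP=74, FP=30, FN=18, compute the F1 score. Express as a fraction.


Precision = 74/104 = 37/52. Recall = 74/92 = 37/46. F1 = 2*P*R/(P+R) = 37/49.

37/49


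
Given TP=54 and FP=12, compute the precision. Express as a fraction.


Precision = TP / (TP + FP) = 54 / 66 = 9/11.

9/11


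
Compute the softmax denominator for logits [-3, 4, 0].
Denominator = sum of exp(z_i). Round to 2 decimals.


Denom = e^-3=0.0498 + e^4=54.5982 + e^0=1.0000. Sum = 55.6480, which rounds to 55.65.

55.65


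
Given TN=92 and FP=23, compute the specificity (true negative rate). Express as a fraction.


Specificity = TN / (TN + FP) = 92 / 115 = 4/5.

4/5


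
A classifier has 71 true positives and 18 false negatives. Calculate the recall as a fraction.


Recall = TP / (TP + FN) = 71 / 89 = 71/89.

71/89


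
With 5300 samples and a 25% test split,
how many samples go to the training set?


Test set = 5300 * 25% = 1325. Training set = 5300 - 1325 = 3975.

3975


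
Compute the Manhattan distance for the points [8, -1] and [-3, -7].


d = sum of absolute differences: |8--3|=11 + |-1--7|=6 = 17.

17


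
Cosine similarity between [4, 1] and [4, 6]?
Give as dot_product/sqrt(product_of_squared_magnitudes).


dot = 22. |a|^2 = 17, |b|^2 = 52. cos = 22/sqrt(884).

22/sqrt(884)


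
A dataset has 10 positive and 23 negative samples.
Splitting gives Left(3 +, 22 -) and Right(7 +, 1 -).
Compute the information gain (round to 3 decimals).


H(parent) = 0.8850. H(left) = 0.5294, H(right) = 0.5436. Weighted = (25/33)*0.5294 + (8/33)*0.5436 = 0.5328. IG = 0.8850 - 0.5328 = 0.3522, which rounds to 0.352.

0.352


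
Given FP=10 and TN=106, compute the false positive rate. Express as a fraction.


FPR = FP / (FP + TN) = 10 / 116 = 5/58.

5/58


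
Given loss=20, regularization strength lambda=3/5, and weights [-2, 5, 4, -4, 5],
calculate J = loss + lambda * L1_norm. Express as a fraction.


L1 norm = sum(|w|) = 20. J = 20 + 3/5 * 20 = 32.

32


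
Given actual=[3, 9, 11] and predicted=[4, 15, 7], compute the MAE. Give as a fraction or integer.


MAE = (1/3) * (|3-4|=1 + |9-15|=6 + |11-7|=4). Sum = 11. MAE = 11/3.

11/3


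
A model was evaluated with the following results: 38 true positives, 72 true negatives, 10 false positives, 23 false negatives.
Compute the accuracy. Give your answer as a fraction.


Accuracy = (TP + TN) / (TP + TN + FP + FN) = (38 + 72) / 143 = 10/13.

10/13


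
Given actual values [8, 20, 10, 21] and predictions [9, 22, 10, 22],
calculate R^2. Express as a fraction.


Mean(y) = 59/4. SS_res = 6. SS_tot = 539/4. R^2 = 1 - 6/(539/4) = 515/539.

515/539


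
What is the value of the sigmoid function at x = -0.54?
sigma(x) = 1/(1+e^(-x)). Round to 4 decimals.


sigma(-0.54) = 1/(1+e^(0.54)) = 1/(1+1.716007) = 1/2.716007 = 0.3682.

0.3682


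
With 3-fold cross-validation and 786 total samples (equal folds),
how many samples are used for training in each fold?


Each validation fold has 786/3 = 262 samples. Training set = 786 - 262 = 524.

524


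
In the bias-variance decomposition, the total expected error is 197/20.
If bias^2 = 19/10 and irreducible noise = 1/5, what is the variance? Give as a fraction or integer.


Total error = bias^2 + variance + irreducible noise. So variance = 197/20 - 19/10 - 1/5 = 31/4.

31/4


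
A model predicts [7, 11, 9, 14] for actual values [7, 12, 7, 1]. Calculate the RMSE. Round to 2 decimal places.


MSE = 43.5000. RMSE = sqrt(43.5000) = 6.60.

6.60


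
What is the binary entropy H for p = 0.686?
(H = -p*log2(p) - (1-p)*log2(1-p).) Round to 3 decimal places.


H = -0.686*log2(0.686) - 0.314*log2(0.314) = 0.898.

0.898


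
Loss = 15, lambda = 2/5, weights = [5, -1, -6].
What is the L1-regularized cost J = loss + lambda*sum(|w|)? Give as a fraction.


L1 norm = sum(|w|) = 12. J = 15 + 2/5 * 12 = 99/5.

99/5


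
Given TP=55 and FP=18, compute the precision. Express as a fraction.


Precision = TP / (TP + FP) = 55 / 73 = 55/73.

55/73


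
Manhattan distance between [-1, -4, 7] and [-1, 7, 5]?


d = sum of absolute differences: |-1--1|=0 + |-4-7|=11 + |7-5|=2 = 13.

13


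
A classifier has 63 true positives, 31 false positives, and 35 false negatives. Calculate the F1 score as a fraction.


Precision = 63/94 = 63/94. Recall = 63/98 = 9/14. F1 = 2*P*R/(P+R) = 21/32.

21/32


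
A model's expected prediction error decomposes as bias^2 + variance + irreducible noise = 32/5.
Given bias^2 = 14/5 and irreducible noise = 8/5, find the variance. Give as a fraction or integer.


Total error = bias^2 + variance + irreducible noise. So variance = 32/5 - 14/5 - 8/5 = 2.

2


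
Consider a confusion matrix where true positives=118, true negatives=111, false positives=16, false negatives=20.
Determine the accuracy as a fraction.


Accuracy = (TP + TN) / (TP + TN + FP + FN) = (118 + 111) / 265 = 229/265.

229/265


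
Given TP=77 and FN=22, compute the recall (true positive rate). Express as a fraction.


Recall = TP / (TP + FN) = 77 / 99 = 7/9.

7/9


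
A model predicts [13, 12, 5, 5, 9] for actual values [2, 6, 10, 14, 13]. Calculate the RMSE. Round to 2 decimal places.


MSE = 55.8000. RMSE = sqrt(55.8000) = 7.47.

7.47


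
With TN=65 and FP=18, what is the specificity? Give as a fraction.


Specificity = TN / (TN + FP) = 65 / 83 = 65/83.

65/83


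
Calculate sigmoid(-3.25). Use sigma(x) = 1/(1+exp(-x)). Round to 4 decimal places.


sigma(-3.25) = 1/(1+e^(3.25)) = 1/(1+25.790340) = 1/26.790340 = 0.0373.

0.0373


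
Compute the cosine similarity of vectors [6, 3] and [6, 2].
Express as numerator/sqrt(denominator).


dot = 42. |a|^2 = 45, |b|^2 = 40. cos = 42/sqrt(1800).

42/sqrt(1800)


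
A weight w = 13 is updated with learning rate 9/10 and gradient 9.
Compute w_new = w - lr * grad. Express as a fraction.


w_new = 13 - 9/10 * 9 = 13 - 81/10 = 49/10.

49/10


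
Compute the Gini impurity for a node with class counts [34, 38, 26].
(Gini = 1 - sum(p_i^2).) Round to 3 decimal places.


Total = 98. Proportions: 34/98, 38/98, 26/98. sum(p_i^2) = 0.3411. Gini = 1 - 0.3411 = 0.6589, which rounds to 0.659.

0.659


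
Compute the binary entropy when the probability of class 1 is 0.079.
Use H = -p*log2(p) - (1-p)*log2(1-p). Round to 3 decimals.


H = -0.079*log2(0.079) - 0.921*log2(0.921) = 0.399.

0.399


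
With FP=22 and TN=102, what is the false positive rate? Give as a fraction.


FPR = FP / (FP + TN) = 22 / 124 = 11/62.

11/62


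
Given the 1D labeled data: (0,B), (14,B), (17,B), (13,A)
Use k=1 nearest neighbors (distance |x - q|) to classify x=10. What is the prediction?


Distances: |0-10|=10, |14-10|=4, |17-10|=7, |13-10|=3. 1 nearest: (13,A). Counts: {'A': 1}. Majority class: A.

A


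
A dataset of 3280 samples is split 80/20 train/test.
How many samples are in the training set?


Test set = 3280 * 20% = 656. Training set = 3280 - 656 = 2624.

2624


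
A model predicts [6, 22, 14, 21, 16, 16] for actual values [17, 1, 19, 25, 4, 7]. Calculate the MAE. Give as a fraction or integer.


MAE = (1/6) * (|17-6|=11 + |1-22|=21 + |19-14|=5 + |25-21|=4 + |4-16|=12 + |7-16|=9). Sum = 62. MAE = 31/3.

31/3


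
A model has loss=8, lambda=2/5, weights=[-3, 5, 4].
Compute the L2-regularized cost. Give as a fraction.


L2 sq norm = sum(w^2) = 50. J = 8 + 2/5 * 50 = 28.

28


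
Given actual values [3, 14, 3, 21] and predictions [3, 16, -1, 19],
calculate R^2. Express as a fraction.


Mean(y) = 41/4. SS_res = 24. SS_tot = 939/4. R^2 = 1 - 24/(939/4) = 281/313.

281/313


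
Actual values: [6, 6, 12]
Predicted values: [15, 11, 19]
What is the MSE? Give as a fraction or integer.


MSE = (1/3) * ((6-15)^2=81 + (6-11)^2=25 + (12-19)^2=49). Sum = 155. MSE = 155/3.

155/3


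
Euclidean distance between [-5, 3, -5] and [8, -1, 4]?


d = sqrt(sum of squared differences). (-5-8)^2=169, (3--1)^2=16, (-5-4)^2=81. Sum = 266.

sqrt(266)


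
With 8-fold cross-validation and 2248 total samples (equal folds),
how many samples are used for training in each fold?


Each validation fold has 2248/8 = 281 samples. Training set = 2248 - 281 = 1967.

1967


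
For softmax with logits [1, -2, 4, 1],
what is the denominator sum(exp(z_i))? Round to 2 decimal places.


Denom = e^1=2.7183 + e^-2=0.1353 + e^4=54.5982 + e^1=2.7183. Sum = 60.1701, which rounds to 60.17.

60.17


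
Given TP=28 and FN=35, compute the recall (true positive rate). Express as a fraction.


Recall = TP / (TP + FN) = 28 / 63 = 4/9.

4/9
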